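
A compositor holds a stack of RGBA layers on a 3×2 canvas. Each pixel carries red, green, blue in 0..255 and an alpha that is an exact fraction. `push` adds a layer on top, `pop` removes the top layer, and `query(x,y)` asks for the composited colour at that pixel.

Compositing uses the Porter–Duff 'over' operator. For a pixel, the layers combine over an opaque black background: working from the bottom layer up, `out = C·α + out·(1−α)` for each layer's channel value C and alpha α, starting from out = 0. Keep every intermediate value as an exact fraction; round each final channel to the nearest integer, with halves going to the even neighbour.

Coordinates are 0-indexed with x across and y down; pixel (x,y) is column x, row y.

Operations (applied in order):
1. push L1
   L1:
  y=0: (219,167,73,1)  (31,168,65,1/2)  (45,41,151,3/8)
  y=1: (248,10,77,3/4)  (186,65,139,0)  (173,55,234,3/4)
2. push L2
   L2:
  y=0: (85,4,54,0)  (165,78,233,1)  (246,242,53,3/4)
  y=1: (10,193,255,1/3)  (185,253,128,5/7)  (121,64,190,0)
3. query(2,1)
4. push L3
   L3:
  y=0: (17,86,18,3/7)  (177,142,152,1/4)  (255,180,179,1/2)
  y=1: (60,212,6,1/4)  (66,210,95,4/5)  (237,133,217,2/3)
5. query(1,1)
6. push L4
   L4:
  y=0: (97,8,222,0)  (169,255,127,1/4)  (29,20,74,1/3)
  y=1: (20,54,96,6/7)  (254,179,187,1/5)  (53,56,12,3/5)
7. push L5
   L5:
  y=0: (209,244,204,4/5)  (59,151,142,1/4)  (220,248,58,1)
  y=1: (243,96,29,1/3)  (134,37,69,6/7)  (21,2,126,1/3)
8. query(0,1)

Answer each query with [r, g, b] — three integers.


at x=2,y=1 over L1,L2:
after L1 α=3/4: [519/4, 165/4, 351/2]
after L2 α=0: [519/4, 165/4, 351/2]
rounded: [130, 41, 176]

query (1,1) [L1,L2,L3] — begin 0,0,0
L1 α=0: [0, 0, 0]
L2 α=5/7: [925/7, 1265/7, 640/7]
L3 α=4/5: [2773/35, 1429/7, 660/7]
→ [79, 204, 94]

at x=0,y=1 over L1,L2,L3,L4,L5:
+L1 (α=3/4) → [186, 15/2, 231/4]
+L2 (α=1/3) → [382/3, 208/3, 247/2]
+L3 (α=1/4) → [221/2, 105, 753/8]
+L4 (α=6/7) → [461/14, 429/7, 5361/56]
+L5 (α=1/3) → [2162/21, 510/7, 6173/84]
→ [103, 73, 73]


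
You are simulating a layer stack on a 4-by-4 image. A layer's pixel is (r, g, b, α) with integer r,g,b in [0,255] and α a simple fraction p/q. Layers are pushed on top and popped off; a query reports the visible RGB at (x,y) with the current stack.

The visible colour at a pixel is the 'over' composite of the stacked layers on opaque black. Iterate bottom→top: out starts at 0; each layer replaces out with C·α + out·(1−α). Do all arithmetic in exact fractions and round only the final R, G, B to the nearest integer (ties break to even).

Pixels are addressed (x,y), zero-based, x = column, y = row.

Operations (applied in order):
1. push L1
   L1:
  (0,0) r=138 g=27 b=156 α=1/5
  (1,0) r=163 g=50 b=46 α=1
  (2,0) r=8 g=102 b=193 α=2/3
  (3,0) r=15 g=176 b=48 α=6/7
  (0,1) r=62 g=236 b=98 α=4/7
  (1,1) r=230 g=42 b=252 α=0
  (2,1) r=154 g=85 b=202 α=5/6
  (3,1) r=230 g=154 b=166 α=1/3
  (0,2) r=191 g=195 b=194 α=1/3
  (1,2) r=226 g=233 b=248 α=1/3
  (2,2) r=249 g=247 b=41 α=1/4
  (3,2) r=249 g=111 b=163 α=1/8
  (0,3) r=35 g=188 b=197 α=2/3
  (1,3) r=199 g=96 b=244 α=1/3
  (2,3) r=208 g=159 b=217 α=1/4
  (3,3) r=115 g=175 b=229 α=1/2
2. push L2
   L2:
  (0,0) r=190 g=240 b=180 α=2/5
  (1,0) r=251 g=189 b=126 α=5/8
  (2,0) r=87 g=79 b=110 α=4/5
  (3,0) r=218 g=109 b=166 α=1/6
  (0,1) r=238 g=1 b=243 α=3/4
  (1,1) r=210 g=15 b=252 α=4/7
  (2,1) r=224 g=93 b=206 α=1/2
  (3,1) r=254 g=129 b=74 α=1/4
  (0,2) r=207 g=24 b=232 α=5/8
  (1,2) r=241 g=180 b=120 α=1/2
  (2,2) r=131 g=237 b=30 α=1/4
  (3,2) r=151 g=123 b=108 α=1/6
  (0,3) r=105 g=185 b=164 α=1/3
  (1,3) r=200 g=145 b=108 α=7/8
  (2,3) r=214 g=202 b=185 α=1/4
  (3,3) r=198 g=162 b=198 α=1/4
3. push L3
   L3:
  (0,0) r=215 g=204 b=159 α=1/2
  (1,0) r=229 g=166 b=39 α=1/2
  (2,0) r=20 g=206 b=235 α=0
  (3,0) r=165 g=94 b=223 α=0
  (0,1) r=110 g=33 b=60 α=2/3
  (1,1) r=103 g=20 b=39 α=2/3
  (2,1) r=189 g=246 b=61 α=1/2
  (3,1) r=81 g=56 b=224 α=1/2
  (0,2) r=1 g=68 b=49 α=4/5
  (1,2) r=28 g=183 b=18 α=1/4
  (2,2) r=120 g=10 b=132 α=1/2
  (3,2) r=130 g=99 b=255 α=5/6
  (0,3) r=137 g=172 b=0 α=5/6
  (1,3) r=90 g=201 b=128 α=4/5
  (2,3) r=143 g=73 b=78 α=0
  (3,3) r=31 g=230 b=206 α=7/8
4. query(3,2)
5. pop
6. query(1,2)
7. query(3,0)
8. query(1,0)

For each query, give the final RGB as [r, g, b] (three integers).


at x=3,y=2 over L1,L2,L3:
L1 α=1/8: [249/8, 111/8, 163/8]
L2 α=1/6: [2453/48, 513/16, 1679/48]
L3 α=5/6: [33653/288, 2811/32, 62879/288]
→ [117, 88, 218]

(1,2) stack=L1,L2; from [0,0,0]:
+L1 (α=1/3) → [226/3, 233/3, 248/3]
+L2 (α=1/2) → [949/6, 773/6, 304/3]
→ [158, 129, 101]

(3,0) stack=L1,L2; from [0,0,0]:
after L1 α=6/7: [90/7, 1056/7, 288/7]
after L2 α=1/6: [988/21, 6043/42, 1301/21]
= [47, 144, 62]

(1,0) stack=L1,L2; from [0,0,0]:
L1 α=1: [163, 50, 46]
L2 α=5/8: [218, 1095/8, 96]
= [218, 137, 96]


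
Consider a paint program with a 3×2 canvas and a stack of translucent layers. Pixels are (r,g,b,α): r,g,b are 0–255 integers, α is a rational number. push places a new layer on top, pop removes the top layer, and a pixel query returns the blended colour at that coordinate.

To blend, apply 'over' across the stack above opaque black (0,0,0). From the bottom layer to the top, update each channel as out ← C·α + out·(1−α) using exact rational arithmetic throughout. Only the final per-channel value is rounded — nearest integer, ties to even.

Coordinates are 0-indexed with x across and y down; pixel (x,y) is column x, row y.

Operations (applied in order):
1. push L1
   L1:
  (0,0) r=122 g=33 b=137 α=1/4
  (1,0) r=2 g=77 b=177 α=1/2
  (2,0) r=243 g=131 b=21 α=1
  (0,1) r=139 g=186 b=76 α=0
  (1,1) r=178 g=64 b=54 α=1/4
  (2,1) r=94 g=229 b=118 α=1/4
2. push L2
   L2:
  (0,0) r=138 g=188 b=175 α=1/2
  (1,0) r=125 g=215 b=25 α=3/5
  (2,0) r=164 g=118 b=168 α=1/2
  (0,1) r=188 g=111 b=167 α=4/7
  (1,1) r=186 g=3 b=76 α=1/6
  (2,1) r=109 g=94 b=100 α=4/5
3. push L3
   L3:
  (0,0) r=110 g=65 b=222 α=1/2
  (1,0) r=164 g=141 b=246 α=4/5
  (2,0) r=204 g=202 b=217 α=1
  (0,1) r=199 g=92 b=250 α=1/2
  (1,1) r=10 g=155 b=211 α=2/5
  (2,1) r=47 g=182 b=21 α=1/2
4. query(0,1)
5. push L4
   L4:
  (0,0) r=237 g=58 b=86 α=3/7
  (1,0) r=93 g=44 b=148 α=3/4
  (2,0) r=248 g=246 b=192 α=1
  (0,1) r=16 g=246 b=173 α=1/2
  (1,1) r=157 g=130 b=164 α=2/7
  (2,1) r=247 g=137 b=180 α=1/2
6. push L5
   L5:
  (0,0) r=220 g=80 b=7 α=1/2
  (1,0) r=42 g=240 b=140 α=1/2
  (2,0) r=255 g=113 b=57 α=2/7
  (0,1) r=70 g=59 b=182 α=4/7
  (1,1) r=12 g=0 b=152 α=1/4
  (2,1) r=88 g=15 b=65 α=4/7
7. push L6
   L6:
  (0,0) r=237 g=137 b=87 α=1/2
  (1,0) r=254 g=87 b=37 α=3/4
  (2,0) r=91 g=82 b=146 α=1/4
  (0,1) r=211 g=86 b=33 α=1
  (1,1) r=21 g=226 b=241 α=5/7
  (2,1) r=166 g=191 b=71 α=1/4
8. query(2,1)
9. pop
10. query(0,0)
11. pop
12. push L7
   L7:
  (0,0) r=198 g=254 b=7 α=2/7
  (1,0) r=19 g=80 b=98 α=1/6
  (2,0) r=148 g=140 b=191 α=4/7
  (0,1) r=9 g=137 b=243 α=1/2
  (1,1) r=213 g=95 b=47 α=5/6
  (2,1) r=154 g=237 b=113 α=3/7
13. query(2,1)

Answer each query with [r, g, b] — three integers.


query (0,1) [L1,L2,L3] — begin 0,0,0
L1 α=0: [0, 0, 0]
L2 α=4/7: [752/7, 444/7, 668/7]
L3 α=1/2: [2145/14, 544/7, 1209/7]
rounded: [153, 78, 173]

at x=2,y=1 over L1,L2,L3,L4,L5,L6:
+L1 (α=1/4) → [47/2, 229/4, 59/2]
+L2 (α=4/5) → [919/10, 1733/20, 859/10]
+L3 (α=1/2) → [1389/20, 5373/40, 1069/20]
+L4 (α=1/2) → [6329/40, 10853/80, 4669/40]
+L5 (α=4/7) → [33067/280, 5337/80, 24407/280]
+L6 (α=1/4) → [145681/1120, 31291/320, 93101/1120]
rounded: [130, 98, 83]

at x=0,y=0 over L1,L2,L3,L4,L5:
after L1 α=1/4: [61/2, 33/4, 137/4]
after L2 α=1/2: [337/4, 785/8, 837/8]
after L3 α=1/2: [777/8, 1305/16, 2613/16]
after L4 α=3/7: [2199/14, 2001/28, 3645/28]
after L5 α=1/2: [5279/28, 4241/56, 3841/56]
→ [189, 76, 69]

query (2,1) [L1,L2,L3,L4,L7] — begin 0,0,0
L1 α=1/4: [47/2, 229/4, 59/2]
L2 α=4/5: [919/10, 1733/20, 859/10]
L3 α=1/2: [1389/20, 5373/40, 1069/20]
L4 α=1/2: [6329/40, 10853/80, 4669/40]
L7 α=3/7: [10949/70, 25073/140, 8059/70]
→ [156, 179, 115]


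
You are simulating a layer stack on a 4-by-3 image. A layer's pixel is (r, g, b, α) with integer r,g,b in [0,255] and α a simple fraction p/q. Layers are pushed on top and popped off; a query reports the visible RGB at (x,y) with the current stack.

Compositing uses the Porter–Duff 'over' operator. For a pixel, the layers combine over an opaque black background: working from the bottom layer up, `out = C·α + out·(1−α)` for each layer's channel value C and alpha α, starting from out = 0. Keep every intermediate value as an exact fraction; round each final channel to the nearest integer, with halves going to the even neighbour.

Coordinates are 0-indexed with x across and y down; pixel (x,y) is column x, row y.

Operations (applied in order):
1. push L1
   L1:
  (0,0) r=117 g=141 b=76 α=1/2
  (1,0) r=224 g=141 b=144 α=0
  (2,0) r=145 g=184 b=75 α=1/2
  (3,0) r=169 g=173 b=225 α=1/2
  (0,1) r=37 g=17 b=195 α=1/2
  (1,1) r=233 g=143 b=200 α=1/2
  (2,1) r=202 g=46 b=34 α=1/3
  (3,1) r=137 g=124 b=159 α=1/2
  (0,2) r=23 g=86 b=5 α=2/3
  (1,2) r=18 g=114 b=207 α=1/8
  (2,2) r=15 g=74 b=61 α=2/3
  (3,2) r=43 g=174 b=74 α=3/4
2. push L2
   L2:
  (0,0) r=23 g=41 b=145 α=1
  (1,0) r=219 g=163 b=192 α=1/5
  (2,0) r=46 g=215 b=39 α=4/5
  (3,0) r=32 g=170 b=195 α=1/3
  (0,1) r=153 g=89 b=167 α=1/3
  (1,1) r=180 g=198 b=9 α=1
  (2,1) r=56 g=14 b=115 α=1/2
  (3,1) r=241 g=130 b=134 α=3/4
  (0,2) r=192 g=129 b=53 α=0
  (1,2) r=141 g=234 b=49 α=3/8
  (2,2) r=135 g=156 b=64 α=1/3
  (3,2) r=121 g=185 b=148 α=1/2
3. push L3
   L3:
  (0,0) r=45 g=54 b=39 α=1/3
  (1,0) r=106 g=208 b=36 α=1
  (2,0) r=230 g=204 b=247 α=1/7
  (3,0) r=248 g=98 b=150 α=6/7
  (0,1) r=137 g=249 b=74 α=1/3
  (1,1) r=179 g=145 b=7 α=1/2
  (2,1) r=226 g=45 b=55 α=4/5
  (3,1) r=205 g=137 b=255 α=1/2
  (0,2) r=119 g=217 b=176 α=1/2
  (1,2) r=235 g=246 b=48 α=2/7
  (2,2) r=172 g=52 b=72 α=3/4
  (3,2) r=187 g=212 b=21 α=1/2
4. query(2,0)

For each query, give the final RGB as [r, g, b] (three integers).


(2,0) stack=L1,L2,L3; from [0,0,0]:
L1 α=1/2: [145/2, 92, 75/2]
L2 α=4/5: [513/10, 952/5, 387/10]
L3 α=1/7: [2689/35, 6732/35, 2396/35]
rounded: [77, 192, 68]


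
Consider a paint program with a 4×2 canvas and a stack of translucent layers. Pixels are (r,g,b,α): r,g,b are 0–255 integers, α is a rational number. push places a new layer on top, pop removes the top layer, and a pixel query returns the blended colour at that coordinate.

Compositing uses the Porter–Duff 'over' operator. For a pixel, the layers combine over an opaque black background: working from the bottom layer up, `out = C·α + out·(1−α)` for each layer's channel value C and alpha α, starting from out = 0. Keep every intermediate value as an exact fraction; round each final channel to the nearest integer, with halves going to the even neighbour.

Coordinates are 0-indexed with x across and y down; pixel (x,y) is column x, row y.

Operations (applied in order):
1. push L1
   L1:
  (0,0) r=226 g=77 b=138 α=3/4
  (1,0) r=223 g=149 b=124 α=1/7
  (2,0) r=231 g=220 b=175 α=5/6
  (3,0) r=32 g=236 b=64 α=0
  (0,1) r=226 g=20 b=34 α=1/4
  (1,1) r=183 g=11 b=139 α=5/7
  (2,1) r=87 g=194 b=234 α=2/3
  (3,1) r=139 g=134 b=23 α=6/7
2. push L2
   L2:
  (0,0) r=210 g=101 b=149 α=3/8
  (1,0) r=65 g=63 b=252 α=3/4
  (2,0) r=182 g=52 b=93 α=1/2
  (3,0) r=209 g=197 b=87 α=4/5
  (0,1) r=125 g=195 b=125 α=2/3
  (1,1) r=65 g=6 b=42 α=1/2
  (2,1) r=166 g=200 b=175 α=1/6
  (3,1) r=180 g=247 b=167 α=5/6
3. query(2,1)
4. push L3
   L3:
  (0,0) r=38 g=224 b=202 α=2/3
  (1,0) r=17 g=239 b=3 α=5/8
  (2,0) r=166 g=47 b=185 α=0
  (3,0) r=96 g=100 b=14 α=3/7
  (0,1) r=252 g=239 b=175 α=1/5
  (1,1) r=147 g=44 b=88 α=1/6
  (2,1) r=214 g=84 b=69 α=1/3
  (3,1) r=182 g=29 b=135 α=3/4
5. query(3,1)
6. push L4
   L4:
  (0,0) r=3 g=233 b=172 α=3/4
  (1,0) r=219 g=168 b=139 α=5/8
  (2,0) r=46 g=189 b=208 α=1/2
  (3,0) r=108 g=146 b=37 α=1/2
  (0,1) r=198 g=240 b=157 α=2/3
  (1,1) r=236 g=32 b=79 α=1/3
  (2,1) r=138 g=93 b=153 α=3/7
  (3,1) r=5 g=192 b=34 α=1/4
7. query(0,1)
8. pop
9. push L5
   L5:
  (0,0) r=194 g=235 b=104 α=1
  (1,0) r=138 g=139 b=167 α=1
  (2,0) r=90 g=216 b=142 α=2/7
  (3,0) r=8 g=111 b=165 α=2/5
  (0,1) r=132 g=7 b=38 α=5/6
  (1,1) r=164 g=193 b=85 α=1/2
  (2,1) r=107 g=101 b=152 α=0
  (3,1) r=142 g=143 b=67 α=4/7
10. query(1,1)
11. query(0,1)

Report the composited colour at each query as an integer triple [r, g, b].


at x=2,y=1 over L1,L2:
L1 α=2/3: [58, 388/3, 156]
L2 α=1/6: [76, 1270/9, 955/6]
rounded: [76, 141, 159]

(3,1) stack=L1,L2,L3; from [0,0,0]:
L1 α=6/7: [834/7, 804/7, 138/7]
L2 α=5/6: [1189/7, 9449/42, 5983/42]
L3 α=3/4: [5011/28, 13103/168, 22993/168]
rounded: [179, 78, 137]

at x=0,y=1 over L1,L2,L3,L4:
L1 α=1/4: [113/2, 5, 17/2]
L2 α=2/3: [613/6, 395/3, 517/6]
L3 α=1/5: [1982/15, 2297/15, 1559/15]
L4 α=2/3: [7922/45, 9497/45, 6269/45]
→ [176, 211, 139]

query (1,1) [L1,L2,L3,L5] — begin 0,0,0
+L1 (α=5/7) → [915/7, 55/7, 695/7]
+L2 (α=1/2) → [685/7, 97/14, 989/14]
+L3 (α=1/6) → [2227/21, 367/28, 2059/28]
+L5 (α=1/2) → [5671/42, 5771/56, 4439/56]
→ [135, 103, 79]

at x=0,y=1 over L1,L2,L3,L5:
after L1 α=1/4: [113/2, 5, 17/2]
after L2 α=2/3: [613/6, 395/3, 517/6]
after L3 α=1/5: [1982/15, 2297/15, 1559/15]
after L5 α=5/6: [5941/45, 1411/45, 4409/90]
= [132, 31, 49]


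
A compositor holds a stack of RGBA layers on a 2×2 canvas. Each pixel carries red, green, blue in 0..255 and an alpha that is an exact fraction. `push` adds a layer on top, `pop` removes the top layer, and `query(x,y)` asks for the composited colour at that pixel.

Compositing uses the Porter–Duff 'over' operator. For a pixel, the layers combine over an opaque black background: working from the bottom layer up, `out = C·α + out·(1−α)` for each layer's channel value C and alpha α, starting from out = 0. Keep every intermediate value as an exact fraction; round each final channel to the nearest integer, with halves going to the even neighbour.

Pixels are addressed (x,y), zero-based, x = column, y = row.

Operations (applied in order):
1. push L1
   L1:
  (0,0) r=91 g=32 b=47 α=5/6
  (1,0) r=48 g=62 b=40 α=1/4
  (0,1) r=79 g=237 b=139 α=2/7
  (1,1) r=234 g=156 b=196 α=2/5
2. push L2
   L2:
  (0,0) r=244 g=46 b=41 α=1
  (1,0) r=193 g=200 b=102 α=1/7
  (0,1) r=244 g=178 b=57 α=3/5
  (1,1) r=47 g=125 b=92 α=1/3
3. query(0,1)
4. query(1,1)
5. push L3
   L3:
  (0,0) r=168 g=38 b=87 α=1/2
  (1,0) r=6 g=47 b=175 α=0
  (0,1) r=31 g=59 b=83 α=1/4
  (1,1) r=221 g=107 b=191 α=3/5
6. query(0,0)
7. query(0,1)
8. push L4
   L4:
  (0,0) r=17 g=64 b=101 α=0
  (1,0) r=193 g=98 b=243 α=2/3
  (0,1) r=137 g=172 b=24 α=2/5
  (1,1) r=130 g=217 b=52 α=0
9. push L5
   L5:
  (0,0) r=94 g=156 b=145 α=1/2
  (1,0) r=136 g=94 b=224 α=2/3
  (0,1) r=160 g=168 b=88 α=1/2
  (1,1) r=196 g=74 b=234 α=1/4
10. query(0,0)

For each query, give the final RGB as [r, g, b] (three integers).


(0,1) stack=L1,L2; from [0,0,0]:
+L1 (α=2/7) → [158/7, 474/7, 278/7]
+L2 (α=3/5) → [1088/7, 4686/35, 1753/35]
= [155, 134, 50]

(1,1) stack=L1,L2; from [0,0,0]:
+L1 (α=2/5) → [468/5, 312/5, 392/5]
+L2 (α=1/3) → [1171/15, 1249/15, 1244/15]
= [78, 83, 83]

at x=0,y=0 over L1,L2,L3:
L1 α=5/6: [455/6, 80/3, 235/6]
L2 α=1: [244, 46, 41]
L3 α=1/2: [206, 42, 64]
= [206, 42, 64]

query (0,1) [L1,L2,L3] — begin 0,0,0
L1 α=2/7: [158/7, 474/7, 278/7]
L2 α=3/5: [1088/7, 4686/35, 1753/35]
L3 α=1/4: [3481/28, 16123/140, 2041/35]
rounded: [124, 115, 58]

query (0,0) [L1,L2,L3,L4,L5] — begin 0,0,0
after L1 α=5/6: [455/6, 80/3, 235/6]
after L2 α=1: [244, 46, 41]
after L3 α=1/2: [206, 42, 64]
after L4 α=0: [206, 42, 64]
after L5 α=1/2: [150, 99, 209/2]
→ [150, 99, 104]


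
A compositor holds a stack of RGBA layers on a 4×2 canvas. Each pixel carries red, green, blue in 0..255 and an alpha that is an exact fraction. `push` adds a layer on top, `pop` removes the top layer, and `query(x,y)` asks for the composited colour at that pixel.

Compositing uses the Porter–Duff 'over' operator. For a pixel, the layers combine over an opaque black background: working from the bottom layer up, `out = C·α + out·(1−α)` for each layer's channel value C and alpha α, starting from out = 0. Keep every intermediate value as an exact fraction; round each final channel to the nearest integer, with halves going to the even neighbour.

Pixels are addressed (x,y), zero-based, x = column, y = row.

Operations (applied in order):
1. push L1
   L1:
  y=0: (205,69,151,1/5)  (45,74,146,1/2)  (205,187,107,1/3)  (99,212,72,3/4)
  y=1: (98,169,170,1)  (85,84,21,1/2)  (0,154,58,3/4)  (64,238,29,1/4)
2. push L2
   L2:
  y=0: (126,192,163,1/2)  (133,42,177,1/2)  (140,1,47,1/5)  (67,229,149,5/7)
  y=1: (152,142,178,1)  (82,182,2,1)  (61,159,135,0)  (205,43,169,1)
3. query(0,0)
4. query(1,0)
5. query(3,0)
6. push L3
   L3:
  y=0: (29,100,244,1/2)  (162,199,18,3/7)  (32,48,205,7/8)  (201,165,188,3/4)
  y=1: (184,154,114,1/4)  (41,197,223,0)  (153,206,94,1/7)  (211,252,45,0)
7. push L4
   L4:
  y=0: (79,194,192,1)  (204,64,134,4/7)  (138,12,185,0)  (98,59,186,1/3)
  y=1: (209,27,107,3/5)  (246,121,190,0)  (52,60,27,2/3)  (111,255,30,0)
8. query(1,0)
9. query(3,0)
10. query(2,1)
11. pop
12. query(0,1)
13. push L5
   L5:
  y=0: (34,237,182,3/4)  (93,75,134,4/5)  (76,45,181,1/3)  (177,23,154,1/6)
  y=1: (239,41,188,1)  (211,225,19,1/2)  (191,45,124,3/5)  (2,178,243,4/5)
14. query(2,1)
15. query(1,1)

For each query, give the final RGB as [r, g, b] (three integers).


at x=0,y=0 over L1,L2:
L1 α=1/5: [41, 69/5, 151/5]
L2 α=1/2: [167/2, 1029/10, 483/5]
rounded: [84, 103, 97]

at x=1,y=0 over L1,L2:
+L1 (α=1/2) → [45/2, 37, 73]
+L2 (α=1/2) → [311/4, 79/2, 125]
rounded: [78, 40, 125]

(3,0) stack=L1,L2; from [0,0,0]:
after L1 α=3/4: [297/4, 159, 54]
after L2 α=5/7: [967/14, 209, 853/7]
= [69, 209, 122]

query (1,0) [L1,L2,L3,L4] — begin 0,0,0
+L1 (α=1/2) → [45/2, 37, 73]
+L2 (α=1/2) → [311/4, 79/2, 125]
+L3 (α=3/7) → [797/7, 755/7, 554/7]
+L4 (α=4/7) → [8103/49, 4057/49, 5414/49]
= [165, 83, 110]

at x=3,y=0 over L1,L2,L3,L4:
+L1 (α=3/4) → [297/4, 159, 54]
+L2 (α=5/7) → [967/14, 209, 853/7]
+L3 (α=3/4) → [9409/56, 176, 4801/28]
+L4 (α=1/3) → [4051/28, 137, 7405/42]
→ [145, 137, 176]

at x=2,y=1 over L1,L2,L3,L4:
+L1 (α=3/4) → [0, 231/2, 87/2]
+L2 (α=0) → [0, 231/2, 87/2]
+L3 (α=1/7) → [153/7, 899/7, 355/7]
+L4 (α=2/3) → [881/21, 1739/21, 733/21]
= [42, 83, 35]

at x=0,y=1 over L1,L2,L3:
+L1 (α=1) → [98, 169, 170]
+L2 (α=1) → [152, 142, 178]
+L3 (α=1/4) → [160, 145, 162]
= [160, 145, 162]

(2,1) stack=L1,L2,L3,L5; from [0,0,0]:
L1 α=3/4: [0, 231/2, 87/2]
L2 α=0: [0, 231/2, 87/2]
L3 α=1/7: [153/7, 899/7, 355/7]
L5 α=3/5: [4317/35, 2743/35, 3314/35]
= [123, 78, 95]

at x=1,y=1 over L1,L2,L3,L5:
L1 α=1/2: [85/2, 42, 21/2]
L2 α=1: [82, 182, 2]
L3 α=0: [82, 182, 2]
L5 α=1/2: [293/2, 407/2, 21/2]
→ [146, 204, 10]


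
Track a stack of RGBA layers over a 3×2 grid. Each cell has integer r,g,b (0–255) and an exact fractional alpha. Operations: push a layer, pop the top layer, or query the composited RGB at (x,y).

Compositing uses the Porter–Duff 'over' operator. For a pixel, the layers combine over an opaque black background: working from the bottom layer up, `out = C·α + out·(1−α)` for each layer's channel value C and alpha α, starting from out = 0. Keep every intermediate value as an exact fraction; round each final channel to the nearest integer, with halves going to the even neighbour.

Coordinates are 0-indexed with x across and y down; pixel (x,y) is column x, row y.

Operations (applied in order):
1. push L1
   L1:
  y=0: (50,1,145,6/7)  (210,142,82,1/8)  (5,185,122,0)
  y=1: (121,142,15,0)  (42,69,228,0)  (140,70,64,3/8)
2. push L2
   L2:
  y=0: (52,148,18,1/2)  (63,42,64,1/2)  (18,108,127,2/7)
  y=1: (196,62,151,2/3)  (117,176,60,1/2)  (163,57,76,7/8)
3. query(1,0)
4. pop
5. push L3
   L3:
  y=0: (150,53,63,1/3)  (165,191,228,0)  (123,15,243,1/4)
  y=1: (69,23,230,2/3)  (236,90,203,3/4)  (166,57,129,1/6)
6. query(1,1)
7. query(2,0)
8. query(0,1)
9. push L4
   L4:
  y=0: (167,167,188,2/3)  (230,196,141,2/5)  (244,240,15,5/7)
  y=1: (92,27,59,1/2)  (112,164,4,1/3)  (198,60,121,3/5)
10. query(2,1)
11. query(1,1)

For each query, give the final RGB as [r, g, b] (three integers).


query (1,0) [L1,L2] — begin 0,0,0
L1 α=1/8: [105/4, 71/4, 41/4]
L2 α=1/2: [357/8, 239/8, 297/8]
rounded: [45, 30, 37]

at x=1,y=1 over L1,L3:
after L1 α=0: [0, 0, 0]
after L3 α=3/4: [177, 135/2, 609/4]
→ [177, 68, 152]

(2,0) stack=L1,L3; from [0,0,0]:
after L1 α=0: [0, 0, 0]
after L3 α=1/4: [123/4, 15/4, 243/4]
rounded: [31, 4, 61]

(0,1) stack=L1,L3; from [0,0,0]:
+L1 (α=0) → [0, 0, 0]
+L3 (α=2/3) → [46, 46/3, 460/3]
= [46, 15, 153]

at x=2,y=1 over L1,L3,L4:
after L1 α=3/8: [105/2, 105/4, 24]
after L3 α=1/6: [857/12, 251/8, 83/2]
after L4 α=3/5: [4421/30, 971/20, 446/5]
rounded: [147, 49, 89]

(1,1) stack=L1,L3,L4; from [0,0,0]:
+L1 (α=0) → [0, 0, 0]
+L3 (α=3/4) → [177, 135/2, 609/4]
+L4 (α=1/3) → [466/3, 299/3, 617/6]
rounded: [155, 100, 103]


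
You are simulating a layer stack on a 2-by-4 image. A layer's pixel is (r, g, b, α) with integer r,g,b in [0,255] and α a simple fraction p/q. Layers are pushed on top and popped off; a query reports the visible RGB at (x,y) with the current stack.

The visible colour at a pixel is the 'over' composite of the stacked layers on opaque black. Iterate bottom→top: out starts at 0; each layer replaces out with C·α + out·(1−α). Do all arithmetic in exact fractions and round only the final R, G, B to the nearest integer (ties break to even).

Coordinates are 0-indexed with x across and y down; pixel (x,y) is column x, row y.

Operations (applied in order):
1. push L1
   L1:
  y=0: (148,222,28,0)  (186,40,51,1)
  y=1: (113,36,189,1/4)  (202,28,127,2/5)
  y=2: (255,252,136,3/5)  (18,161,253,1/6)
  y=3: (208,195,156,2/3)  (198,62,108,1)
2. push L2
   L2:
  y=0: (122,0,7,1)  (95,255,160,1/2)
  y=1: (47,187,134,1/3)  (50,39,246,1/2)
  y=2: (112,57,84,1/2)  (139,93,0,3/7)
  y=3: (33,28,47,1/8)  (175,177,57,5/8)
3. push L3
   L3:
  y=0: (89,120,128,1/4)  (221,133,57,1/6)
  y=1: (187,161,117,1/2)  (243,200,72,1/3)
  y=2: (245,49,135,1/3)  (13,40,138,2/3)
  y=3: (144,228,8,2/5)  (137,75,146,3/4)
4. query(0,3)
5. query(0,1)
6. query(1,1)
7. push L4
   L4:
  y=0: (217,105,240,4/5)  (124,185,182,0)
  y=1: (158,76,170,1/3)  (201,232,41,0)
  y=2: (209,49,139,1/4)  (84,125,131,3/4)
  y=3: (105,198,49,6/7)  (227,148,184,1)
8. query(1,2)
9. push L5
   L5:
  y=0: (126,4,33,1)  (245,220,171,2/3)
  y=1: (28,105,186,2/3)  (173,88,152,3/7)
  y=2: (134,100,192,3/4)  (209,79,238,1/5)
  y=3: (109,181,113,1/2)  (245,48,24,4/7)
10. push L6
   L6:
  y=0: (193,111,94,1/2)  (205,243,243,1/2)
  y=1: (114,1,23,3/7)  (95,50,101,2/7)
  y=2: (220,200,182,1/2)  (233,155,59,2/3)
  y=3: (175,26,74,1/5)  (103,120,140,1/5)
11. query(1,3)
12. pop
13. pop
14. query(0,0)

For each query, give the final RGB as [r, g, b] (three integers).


(0,3) stack=L1,L2,L3; from [0,0,0]:
after L1 α=2/3: [416/3, 130, 104]
after L2 α=1/8: [3011/24, 469/4, 775/8]
after L3 α=2/5: [1063/8, 3231/20, 2453/40]
→ [133, 162, 61]

query (0,1) [L1,L2,L3] — begin 0,0,0
L1 α=1/4: [113/4, 9, 189/4]
L2 α=1/3: [69/2, 205/3, 457/6]
L3 α=1/2: [443/4, 344/3, 1159/12]
rounded: [111, 115, 97]

at x=1,y=1 over L1,L2,L3:
L1 α=2/5: [404/5, 56/5, 254/5]
L2 α=1/2: [327/5, 251/10, 742/5]
L3 α=1/3: [623/5, 417/5, 1844/15]
rounded: [125, 83, 123]

query (1,2) [L1,L2,L3,L4] — begin 0,0,0
+L1 (α=1/6) → [3, 161/6, 253/6]
+L2 (α=3/7) → [429/7, 1159/21, 506/21]
+L3 (α=2/3) → [611/21, 2839/63, 6302/63]
+L4 (α=3/4) → [5903/84, 6616/63, 31061/252]
= [70, 105, 123]

(1,3) stack=L1,L2,L3,L4,L5,L6; from [0,0,0]:
+L1 (α=1) → [198, 62, 108]
+L2 (α=5/8) → [1469/8, 1071/8, 609/8]
+L3 (α=3/4) → [4757/32, 2871/32, 4113/32]
+L4 (α=1) → [227, 148, 184]
+L5 (α=4/7) → [1661/7, 636/7, 648/7]
+L6 (α=1/5) → [1473/7, 3384/35, 3572/35]
= [210, 97, 102]

query (0,0) [L1,L2,L3,L4] — begin 0,0,0
+L1 (α=0) → [0, 0, 0]
+L2 (α=1) → [122, 0, 7]
+L3 (α=1/4) → [455/4, 30, 149/4]
+L4 (α=4/5) → [3927/20, 90, 3989/20]
rounded: [196, 90, 199]


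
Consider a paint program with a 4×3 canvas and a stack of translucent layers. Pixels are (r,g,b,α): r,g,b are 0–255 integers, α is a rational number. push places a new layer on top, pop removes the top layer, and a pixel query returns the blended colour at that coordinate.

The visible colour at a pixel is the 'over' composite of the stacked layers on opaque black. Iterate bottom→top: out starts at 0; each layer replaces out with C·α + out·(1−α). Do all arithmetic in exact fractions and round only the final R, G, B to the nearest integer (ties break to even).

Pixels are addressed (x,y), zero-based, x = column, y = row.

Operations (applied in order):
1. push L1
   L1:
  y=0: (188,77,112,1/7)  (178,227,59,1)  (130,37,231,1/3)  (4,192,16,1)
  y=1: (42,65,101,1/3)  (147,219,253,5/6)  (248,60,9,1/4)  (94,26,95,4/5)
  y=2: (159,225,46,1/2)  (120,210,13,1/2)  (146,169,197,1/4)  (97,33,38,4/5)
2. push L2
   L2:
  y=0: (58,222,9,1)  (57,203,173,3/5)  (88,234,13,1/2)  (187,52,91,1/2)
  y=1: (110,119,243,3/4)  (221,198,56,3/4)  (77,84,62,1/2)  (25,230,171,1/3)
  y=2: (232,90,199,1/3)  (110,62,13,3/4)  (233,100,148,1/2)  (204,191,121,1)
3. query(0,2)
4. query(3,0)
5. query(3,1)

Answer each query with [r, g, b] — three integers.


query (0,2) [L1,L2] — begin 0,0,0
L1 α=1/2: [159/2, 225/2, 23]
L2 α=1/3: [391/3, 105, 245/3]
= [130, 105, 82]

(3,0) stack=L1,L2; from [0,0,0]:
after L1 α=1: [4, 192, 16]
after L2 α=1/2: [191/2, 122, 107/2]
rounded: [96, 122, 54]

(3,1) stack=L1,L2; from [0,0,0]:
L1 α=4/5: [376/5, 104/5, 76]
L2 α=1/3: [877/15, 1358/15, 323/3]
= [58, 91, 108]


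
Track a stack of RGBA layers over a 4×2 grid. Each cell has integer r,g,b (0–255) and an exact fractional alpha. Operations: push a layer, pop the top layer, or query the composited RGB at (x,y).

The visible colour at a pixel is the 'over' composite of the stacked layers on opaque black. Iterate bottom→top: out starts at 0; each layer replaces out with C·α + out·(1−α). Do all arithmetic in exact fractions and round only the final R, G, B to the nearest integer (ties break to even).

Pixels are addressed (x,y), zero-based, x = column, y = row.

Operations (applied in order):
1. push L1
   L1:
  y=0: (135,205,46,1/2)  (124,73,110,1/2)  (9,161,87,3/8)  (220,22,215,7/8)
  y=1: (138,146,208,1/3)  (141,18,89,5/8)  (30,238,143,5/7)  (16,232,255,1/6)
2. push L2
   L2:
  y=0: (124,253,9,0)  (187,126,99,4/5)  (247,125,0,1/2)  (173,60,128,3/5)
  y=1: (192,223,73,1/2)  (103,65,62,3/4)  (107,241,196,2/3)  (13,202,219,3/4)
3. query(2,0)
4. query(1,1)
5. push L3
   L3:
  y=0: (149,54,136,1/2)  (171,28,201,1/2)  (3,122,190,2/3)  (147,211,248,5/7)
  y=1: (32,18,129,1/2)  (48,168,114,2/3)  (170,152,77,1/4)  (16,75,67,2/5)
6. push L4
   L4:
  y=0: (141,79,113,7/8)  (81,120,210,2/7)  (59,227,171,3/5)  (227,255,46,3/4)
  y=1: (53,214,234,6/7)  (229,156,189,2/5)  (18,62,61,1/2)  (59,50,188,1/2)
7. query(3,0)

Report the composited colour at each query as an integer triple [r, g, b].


(2,0) stack=L1,L2; from [0,0,0]:
after L1 α=3/8: [27/8, 483/8, 261/8]
after L2 α=1/2: [2003/16, 1483/16, 261/16]
rounded: [125, 93, 16]

query (1,1) [L1,L2] — begin 0,0,0
L1 α=5/8: [705/8, 45/4, 445/8]
L2 α=3/4: [3177/32, 825/16, 1933/32]
rounded: [99, 52, 60]

(3,0) stack=L1,L2,L3,L4; from [0,0,0]:
L1 α=7/8: [385/2, 77/4, 1505/8]
L2 α=3/5: [904/5, 437/10, 3041/20]
L3 α=5/7: [5483/35, 816/5, 15441/70]
L4 α=3/4: [14659/70, 4641/20, 25101/280]
rounded: [209, 232, 90]


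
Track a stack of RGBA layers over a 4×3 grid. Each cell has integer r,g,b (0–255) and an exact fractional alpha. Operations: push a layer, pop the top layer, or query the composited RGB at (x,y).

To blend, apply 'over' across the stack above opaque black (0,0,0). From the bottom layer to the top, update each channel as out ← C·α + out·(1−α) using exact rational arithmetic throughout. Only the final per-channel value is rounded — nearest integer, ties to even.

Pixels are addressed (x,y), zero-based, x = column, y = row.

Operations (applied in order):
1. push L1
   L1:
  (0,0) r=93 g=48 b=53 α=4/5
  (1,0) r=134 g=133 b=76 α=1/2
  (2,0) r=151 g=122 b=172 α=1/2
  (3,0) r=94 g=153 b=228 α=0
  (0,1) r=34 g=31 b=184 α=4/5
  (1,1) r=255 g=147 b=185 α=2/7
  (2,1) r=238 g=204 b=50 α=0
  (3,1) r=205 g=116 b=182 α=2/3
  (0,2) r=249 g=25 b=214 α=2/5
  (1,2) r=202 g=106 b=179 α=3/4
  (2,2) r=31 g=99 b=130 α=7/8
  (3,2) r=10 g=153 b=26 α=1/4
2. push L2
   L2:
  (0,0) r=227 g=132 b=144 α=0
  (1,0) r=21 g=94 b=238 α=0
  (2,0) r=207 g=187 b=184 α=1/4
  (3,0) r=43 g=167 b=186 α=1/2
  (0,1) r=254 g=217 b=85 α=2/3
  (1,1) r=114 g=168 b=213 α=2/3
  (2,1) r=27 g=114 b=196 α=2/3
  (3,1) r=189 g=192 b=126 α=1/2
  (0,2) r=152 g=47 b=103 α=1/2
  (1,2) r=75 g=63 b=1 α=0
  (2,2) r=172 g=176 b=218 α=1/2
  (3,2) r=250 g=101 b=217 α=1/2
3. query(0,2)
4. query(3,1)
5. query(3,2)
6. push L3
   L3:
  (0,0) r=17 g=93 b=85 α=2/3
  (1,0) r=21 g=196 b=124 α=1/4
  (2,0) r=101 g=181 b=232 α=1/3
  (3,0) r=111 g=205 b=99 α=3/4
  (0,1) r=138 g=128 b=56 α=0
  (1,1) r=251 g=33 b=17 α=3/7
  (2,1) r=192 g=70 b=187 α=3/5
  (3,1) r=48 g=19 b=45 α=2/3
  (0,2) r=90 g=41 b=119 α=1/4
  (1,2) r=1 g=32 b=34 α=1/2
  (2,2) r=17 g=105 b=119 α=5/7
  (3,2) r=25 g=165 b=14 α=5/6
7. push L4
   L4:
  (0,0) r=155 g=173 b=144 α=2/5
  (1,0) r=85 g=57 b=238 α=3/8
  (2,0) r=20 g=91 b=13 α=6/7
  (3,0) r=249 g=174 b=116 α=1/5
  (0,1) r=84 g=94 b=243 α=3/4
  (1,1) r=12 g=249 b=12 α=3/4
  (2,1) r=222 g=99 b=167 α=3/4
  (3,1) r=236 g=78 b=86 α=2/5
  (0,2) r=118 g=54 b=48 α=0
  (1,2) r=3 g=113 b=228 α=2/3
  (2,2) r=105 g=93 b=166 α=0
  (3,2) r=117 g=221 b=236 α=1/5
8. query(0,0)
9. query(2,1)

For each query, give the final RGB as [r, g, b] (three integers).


(0,2) stack=L1,L2; from [0,0,0]:
+L1 (α=2/5) → [498/5, 10, 428/5]
+L2 (α=1/2) → [629/5, 57/2, 943/10]
rounded: [126, 28, 94]

at x=3,y=1 over L1,L2:
after L1 α=2/3: [410/3, 232/3, 364/3]
after L2 α=1/2: [977/6, 404/3, 371/3]
→ [163, 135, 124]

at x=3,y=2 over L1,L2:
after L1 α=1/4: [5/2, 153/4, 13/2]
after L2 α=1/2: [505/4, 557/8, 447/4]
= [126, 70, 112]

(0,0) stack=L1,L2,L3,L4; from [0,0,0]:
+L1 (α=4/5) → [372/5, 192/5, 212/5]
+L2 (α=0) → [372/5, 192/5, 212/5]
+L3 (α=2/3) → [542/15, 374/5, 354/5]
+L4 (α=2/5) → [2092/25, 2852/25, 2502/25]
rounded: [84, 114, 100]

query (2,1) [L1,L2,L3,L4] — begin 0,0,0
L1 α=0: [0, 0, 0]
L2 α=2/3: [18, 76, 392/3]
L3 α=3/5: [612/5, 362/5, 2467/15]
L4 α=3/4: [1971/10, 1847/20, 4991/30]
rounded: [197, 92, 166]


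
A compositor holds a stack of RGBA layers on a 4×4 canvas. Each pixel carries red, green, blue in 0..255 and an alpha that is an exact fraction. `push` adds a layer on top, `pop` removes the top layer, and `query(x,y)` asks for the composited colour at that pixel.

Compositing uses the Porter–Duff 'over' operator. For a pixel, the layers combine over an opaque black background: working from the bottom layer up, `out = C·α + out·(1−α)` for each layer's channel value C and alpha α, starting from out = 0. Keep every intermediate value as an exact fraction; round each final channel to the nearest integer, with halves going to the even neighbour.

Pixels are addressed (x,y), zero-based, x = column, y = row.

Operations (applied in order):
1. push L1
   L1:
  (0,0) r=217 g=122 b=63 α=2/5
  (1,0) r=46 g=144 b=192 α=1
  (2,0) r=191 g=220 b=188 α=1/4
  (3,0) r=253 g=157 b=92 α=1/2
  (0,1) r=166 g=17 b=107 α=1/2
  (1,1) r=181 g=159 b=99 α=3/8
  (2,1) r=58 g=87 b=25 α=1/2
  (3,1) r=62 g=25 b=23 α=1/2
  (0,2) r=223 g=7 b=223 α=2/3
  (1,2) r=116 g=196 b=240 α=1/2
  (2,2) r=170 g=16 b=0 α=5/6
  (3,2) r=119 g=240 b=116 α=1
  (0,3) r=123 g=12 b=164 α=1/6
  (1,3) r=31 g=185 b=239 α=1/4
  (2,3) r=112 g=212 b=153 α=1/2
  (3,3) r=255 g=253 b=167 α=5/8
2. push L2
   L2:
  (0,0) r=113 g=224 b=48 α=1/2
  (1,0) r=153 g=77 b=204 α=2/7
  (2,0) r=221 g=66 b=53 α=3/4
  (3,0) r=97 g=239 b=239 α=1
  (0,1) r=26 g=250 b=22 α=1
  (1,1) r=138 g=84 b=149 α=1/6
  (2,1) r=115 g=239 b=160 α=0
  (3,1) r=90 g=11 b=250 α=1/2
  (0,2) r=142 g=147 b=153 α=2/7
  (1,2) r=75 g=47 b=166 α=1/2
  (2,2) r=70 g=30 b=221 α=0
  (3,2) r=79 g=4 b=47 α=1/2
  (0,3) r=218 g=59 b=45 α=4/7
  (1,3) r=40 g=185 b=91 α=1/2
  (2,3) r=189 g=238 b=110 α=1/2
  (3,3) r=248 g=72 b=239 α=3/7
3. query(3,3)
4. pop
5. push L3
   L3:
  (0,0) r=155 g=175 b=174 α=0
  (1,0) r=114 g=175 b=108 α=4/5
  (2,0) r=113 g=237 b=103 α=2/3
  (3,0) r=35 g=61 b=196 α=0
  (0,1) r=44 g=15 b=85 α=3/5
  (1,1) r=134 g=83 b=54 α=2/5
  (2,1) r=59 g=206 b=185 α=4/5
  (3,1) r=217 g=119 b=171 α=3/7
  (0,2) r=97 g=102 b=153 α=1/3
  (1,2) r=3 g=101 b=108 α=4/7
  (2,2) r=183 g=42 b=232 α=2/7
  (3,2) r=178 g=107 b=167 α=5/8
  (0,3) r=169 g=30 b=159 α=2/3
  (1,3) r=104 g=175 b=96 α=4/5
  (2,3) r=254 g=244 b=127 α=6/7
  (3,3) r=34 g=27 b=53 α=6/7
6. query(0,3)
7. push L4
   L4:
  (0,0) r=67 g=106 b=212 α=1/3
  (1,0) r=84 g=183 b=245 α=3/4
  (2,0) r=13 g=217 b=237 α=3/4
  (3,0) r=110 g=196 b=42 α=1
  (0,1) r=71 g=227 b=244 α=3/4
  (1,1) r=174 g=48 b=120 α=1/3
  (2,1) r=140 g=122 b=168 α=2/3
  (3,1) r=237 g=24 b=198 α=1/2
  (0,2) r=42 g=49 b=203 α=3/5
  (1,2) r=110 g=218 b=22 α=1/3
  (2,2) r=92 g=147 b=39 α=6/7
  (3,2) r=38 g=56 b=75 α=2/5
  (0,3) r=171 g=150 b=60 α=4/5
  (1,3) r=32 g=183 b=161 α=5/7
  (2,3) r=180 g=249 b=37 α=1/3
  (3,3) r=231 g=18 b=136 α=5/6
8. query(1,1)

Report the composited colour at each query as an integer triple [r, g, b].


at x=3,y=3 over L1,L2:
+L1 (α=5/8) → [1275/8, 1265/8, 835/8]
+L2 (α=3/7) → [2763/14, 1697/14, 2269/14]
rounded: [197, 121, 162]

at x=0,y=3 over L1,L3:
+L1 (α=1/6) → [41/2, 2, 82/3]
+L3 (α=2/3) → [239/2, 62/3, 1036/9]
= [120, 21, 115]

query (1,1) [L1,L3,L4] — begin 0,0,0
+L1 (α=3/8) → [543/8, 477/8, 297/8]
+L3 (α=2/5) → [3773/40, 2759/40, 351/8]
+L4 (α=1/3) → [7253/60, 3719/60, 277/4]
rounded: [121, 62, 69]


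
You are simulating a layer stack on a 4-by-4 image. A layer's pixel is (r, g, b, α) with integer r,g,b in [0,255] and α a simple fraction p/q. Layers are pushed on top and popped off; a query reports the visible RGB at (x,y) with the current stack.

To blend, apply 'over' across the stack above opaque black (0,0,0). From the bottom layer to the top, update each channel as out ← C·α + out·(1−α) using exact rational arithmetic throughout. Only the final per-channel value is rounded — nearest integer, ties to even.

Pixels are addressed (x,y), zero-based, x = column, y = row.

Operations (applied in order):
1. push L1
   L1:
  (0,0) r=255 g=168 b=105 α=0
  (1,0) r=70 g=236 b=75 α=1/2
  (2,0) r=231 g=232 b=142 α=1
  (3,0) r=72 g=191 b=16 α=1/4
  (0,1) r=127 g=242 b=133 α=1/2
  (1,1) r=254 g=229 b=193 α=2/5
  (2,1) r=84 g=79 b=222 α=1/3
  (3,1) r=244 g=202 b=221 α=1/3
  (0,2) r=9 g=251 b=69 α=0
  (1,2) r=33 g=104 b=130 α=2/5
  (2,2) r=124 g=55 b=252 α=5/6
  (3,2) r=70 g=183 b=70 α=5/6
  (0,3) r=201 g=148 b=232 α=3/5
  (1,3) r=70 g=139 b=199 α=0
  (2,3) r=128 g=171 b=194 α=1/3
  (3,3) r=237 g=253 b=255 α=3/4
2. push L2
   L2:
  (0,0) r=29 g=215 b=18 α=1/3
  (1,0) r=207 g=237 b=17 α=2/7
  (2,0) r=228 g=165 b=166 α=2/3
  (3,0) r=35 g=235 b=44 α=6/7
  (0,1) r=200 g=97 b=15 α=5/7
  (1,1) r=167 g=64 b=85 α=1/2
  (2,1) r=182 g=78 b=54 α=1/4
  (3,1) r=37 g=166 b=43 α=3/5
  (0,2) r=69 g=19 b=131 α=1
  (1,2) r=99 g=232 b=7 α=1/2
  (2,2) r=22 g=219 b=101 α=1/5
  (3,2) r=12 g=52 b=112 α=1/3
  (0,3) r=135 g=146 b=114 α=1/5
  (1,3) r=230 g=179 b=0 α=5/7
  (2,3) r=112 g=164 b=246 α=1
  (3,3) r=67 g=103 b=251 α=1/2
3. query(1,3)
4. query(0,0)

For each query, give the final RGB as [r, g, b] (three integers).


query (1,3) [L1,L2] — begin 0,0,0
after L1 α=0: [0, 0, 0]
after L2 α=5/7: [1150/7, 895/7, 0]
→ [164, 128, 0]

query (0,0) [L1,L2] — begin 0,0,0
+L1 (α=0) → [0, 0, 0]
+L2 (α=1/3) → [29/3, 215/3, 6]
rounded: [10, 72, 6]


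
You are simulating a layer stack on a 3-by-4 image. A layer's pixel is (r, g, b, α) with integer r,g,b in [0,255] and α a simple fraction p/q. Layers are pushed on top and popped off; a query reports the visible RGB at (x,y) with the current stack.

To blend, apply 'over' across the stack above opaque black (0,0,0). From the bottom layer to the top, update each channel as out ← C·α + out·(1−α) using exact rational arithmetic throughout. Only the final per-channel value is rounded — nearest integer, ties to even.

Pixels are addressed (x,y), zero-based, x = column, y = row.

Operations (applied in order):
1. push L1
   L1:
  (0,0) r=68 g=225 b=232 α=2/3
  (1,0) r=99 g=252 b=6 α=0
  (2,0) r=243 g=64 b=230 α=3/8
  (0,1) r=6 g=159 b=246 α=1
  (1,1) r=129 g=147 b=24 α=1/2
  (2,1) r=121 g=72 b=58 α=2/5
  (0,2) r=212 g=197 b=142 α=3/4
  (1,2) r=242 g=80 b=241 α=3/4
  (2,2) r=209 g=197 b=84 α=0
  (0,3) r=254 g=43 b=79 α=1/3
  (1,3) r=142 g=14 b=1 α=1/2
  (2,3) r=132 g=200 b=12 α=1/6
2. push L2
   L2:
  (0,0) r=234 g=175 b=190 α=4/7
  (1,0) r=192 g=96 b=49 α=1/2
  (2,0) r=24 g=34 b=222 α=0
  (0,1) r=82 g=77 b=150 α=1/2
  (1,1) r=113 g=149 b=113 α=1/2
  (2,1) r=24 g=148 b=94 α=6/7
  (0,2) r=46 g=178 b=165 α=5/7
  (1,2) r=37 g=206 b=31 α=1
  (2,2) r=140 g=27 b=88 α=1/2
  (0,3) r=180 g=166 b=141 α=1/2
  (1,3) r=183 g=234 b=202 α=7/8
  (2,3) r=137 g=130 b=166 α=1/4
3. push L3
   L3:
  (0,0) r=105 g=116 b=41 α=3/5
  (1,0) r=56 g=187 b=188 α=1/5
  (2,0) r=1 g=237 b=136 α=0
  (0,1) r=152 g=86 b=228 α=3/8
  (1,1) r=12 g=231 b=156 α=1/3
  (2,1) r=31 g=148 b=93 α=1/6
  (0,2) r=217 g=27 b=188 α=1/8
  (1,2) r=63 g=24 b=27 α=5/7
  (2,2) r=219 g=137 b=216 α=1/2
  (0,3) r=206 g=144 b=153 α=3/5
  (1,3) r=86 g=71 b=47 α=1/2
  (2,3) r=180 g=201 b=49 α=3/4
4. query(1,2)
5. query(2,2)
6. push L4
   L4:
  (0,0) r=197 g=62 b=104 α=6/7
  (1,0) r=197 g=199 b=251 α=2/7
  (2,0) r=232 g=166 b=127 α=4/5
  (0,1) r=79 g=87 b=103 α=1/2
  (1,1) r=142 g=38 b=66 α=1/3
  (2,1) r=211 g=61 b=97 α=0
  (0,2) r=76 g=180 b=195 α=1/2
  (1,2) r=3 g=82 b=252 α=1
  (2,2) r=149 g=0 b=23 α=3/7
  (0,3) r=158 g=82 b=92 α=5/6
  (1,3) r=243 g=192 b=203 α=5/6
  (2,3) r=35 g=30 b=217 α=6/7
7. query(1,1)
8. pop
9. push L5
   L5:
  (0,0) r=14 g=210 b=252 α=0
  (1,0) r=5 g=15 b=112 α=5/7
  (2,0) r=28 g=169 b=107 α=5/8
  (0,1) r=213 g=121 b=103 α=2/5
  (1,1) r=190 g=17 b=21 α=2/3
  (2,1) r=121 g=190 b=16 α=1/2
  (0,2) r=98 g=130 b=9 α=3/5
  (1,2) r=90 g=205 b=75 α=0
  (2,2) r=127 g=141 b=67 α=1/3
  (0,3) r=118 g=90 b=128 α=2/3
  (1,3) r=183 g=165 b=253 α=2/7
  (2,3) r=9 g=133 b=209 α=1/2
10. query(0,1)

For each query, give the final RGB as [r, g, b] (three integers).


(1,2) stack=L1,L2,L3; from [0,0,0]:
+L1 (α=3/4) → [363/2, 60, 723/4]
+L2 (α=1) → [37, 206, 31]
+L3 (α=5/7) → [389/7, 76, 197/7]
= [56, 76, 28]

at x=2,y=2 over L1,L2,L3:
L1 α=0: [0, 0, 0]
L2 α=1/2: [70, 27/2, 44]
L3 α=1/2: [289/2, 301/4, 130]
→ [144, 75, 130]

query (1,1) [L1,L2,L3,L4] — begin 0,0,0
L1 α=1/2: [129/2, 147/2, 12]
L2 α=1/2: [355/4, 445/4, 125/2]
L3 α=1/3: [379/6, 907/6, 281/3]
L4 α=1/3: [805/9, 1021/9, 760/9]
→ [89, 113, 84]

(0,1) stack=L1,L2,L3,L5; from [0,0,0]:
after L1 α=1: [6, 159, 246]
after L2 α=1/2: [44, 118, 198]
after L3 α=3/8: [169/2, 106, 837/4]
after L5 α=2/5: [1359/10, 112, 667/4]
= [136, 112, 167]


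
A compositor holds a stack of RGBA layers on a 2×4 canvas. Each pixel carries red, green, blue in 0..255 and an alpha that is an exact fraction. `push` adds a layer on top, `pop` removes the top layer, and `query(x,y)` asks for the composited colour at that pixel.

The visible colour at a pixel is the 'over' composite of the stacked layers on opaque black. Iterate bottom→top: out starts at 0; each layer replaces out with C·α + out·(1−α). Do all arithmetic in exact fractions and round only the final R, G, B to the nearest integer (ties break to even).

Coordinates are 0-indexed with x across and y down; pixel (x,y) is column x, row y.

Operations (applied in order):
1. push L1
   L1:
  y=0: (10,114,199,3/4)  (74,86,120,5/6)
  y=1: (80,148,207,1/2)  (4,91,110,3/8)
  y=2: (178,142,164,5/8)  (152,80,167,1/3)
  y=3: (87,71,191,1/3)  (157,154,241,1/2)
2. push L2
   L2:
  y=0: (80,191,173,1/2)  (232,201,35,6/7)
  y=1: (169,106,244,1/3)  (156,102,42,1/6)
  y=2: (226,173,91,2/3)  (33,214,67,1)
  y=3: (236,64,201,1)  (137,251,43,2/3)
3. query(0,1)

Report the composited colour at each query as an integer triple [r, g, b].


query (0,1) [L1,L2] — begin 0,0,0
L1 α=1/2: [40, 74, 207/2]
L2 α=1/3: [83, 254/3, 451/3]
rounded: [83, 85, 150]
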